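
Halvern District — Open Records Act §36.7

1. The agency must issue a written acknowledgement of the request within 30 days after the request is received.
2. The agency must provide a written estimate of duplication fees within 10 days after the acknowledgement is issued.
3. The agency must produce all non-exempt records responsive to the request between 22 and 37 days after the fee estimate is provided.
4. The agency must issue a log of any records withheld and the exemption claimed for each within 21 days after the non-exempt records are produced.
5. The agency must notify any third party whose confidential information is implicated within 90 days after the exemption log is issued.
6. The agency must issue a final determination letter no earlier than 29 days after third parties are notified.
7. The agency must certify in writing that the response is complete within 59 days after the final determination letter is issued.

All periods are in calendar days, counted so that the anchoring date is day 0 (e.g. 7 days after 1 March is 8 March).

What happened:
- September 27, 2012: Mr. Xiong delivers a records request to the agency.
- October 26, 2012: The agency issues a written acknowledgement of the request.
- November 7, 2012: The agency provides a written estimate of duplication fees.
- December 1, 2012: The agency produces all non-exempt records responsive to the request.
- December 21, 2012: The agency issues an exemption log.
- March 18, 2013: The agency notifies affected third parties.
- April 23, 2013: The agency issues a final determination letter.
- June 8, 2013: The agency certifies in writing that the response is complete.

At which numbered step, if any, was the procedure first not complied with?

Step 2

(1) due by September 27, 2012 + 30 days = October 27, 2012; October 26, 2012 is within that limit.
(2) due by October 26, 2012 + 10 days = November 5, 2012; November 7, 2012 misses that deadline by 2 days.
No need to go further; step 2 was not satisfied.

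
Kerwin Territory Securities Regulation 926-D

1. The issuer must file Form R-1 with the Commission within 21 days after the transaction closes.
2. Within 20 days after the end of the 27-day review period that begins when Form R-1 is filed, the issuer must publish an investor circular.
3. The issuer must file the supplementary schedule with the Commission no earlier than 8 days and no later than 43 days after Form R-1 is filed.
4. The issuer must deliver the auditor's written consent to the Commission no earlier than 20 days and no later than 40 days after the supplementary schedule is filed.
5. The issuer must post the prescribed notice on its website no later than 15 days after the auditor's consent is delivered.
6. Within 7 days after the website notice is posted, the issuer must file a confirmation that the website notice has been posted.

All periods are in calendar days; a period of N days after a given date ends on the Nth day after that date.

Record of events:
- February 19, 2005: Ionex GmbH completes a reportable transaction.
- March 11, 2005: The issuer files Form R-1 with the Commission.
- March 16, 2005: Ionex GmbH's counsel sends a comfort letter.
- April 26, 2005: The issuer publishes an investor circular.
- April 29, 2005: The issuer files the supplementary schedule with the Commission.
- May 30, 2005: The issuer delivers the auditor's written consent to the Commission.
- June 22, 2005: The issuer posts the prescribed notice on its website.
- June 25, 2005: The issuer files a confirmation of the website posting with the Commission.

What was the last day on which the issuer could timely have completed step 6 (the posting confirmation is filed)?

Step 6 runs from June 22, 2005, when the website notice is posted. 7 days after June 22, 2005 is June 29, 2005.

June 29, 2005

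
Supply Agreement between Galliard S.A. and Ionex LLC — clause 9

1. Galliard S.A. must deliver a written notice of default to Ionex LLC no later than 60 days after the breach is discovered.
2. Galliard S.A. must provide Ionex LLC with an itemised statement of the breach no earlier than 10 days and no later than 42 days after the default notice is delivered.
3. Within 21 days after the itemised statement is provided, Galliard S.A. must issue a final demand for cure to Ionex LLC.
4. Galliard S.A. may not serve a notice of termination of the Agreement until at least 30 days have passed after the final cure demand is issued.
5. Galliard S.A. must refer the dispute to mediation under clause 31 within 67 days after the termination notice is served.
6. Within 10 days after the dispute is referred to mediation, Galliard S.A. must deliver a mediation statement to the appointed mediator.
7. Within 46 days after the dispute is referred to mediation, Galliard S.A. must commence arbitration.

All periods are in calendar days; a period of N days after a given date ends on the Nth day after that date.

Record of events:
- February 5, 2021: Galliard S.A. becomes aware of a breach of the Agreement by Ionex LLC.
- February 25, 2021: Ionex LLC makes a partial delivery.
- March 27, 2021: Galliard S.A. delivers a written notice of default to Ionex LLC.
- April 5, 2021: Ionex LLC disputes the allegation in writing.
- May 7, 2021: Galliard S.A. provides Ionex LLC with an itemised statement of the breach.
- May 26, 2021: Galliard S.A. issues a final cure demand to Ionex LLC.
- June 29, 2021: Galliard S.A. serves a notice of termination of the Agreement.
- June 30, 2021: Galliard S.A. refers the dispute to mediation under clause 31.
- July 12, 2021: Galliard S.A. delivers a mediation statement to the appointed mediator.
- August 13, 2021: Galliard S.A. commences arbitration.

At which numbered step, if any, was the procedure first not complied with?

(1) due by February 5, 2021 + 60 days = April 6, 2021; completed March 27, 2021, before the deadline.
(2) the permitted window runs from March 27, 2021 + 10 = April 6, 2021 to March 27, 2021 + 42 = May 8, 2021; May 7, 2021 falls inside that range.
(3) due by May 7, 2021 + 21 days = May 28, 2021; completed May 26, 2021, before the deadline.
(4) permitted from May 26, 2021 + 30 days = June 25, 2021 onward; done June 29, 2021 — permitted.
(5) due by June 29, 2021 + 67 days = September 4, 2021; completed June 30, 2021, before the deadline.
(6) due by June 30, 2021 + 10 days = July 10, 2021; July 12, 2021 misses that deadline by 2 days.
That is the first point of non-compliance.

Step 6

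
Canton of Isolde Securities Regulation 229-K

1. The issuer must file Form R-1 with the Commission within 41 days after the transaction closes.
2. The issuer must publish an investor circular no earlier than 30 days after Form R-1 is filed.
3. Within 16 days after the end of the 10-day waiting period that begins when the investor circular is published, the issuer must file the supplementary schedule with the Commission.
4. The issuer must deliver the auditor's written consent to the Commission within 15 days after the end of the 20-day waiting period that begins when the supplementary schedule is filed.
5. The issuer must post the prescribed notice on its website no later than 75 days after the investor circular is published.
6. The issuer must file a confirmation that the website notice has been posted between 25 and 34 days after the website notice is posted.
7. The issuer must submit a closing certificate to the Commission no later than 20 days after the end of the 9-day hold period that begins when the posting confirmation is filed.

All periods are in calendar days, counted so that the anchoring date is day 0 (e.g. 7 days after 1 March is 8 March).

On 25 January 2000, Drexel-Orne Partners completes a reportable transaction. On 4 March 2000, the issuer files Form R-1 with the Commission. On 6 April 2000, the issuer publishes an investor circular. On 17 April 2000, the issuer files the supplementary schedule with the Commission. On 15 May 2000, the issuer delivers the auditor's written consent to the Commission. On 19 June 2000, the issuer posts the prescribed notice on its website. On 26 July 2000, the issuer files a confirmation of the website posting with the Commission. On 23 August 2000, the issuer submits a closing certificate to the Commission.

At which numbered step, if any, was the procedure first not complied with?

Step 1 — counting 41 days from 25 January 2000 (when the transaction closes) gives a deadline of 6 March 2000; completed 4 March 2000, before the deadline.
Step 2 — must wait 30 days from 4 March 2000 (when Form R-1 is filed), so not before 3 April 2000; done 6 April 2000, after the minimum wait.
Step 3 — counting 16 days from 16 April 2000 (end of the 10-day waiting period, which began when the investor circular is published on 6 April 2000) gives a deadline of 2 May 2000; done 17 April 2000 — timely.
Step 4 — counting 15 days from 7 May 2000 (end of the 20-day waiting period, which began when the supplementary schedule is filed on 17 April 2000) gives a deadline of 22 May 2000; 15 May 2000 is within that limit.
Step 5 — counting 75 days from 6 April 2000 (when the investor circular is published) gives a deadline of 20 June 2000; completed 19 June 2000, before the deadline.
Step 6 — 25 and 34 days from 19 June 2000 (when the website notice is posted) are 14 July 2000 and 23 July 2000 respectively; done 26 July 2000 — 3 days after the window closed.

Step 6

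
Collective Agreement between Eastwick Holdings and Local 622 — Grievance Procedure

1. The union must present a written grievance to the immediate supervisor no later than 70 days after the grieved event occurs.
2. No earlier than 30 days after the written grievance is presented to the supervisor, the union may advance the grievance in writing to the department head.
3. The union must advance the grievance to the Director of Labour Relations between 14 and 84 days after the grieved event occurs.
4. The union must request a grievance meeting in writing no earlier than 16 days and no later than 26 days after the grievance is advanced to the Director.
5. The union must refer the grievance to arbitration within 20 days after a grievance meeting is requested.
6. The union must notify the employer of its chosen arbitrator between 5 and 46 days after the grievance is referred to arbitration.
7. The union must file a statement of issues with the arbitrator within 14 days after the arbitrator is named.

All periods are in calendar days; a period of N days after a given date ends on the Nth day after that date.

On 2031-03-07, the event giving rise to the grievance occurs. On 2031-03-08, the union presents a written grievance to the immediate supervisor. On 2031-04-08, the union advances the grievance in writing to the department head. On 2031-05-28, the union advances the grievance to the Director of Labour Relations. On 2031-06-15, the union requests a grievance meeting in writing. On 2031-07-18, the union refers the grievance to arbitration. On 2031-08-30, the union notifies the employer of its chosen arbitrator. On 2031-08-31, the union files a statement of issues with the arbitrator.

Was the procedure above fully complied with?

No

Step 1: 70 days after 2031-03-07 (when the grieved event occurs) is 2031-05-16; completed 2031-03-08, before the deadline.
Step 2: the earliest permitted date is 30 days after 2031-03-08 (when the written grievance is presented to the supervisor), i.e. 2031-04-07; 2031-04-08 is on or after that date.
Step 3: the window is 14–84 days after 2031-03-07 (when the grieved event occurs), so 2031-03-21 through 2031-05-30; done 2031-05-28, which is between those dates.
Step 4: the window is 16–26 days after 2031-05-28 (when the grievance is advanced to the Director), so 2031-06-13 through 2031-06-23; done 2031-06-15 — within the window.
Step 5: 20 days after 2031-06-15 (when a grievance meeting is requested) is 2031-07-05; 2031-07-18 misses that deadline by 13 days.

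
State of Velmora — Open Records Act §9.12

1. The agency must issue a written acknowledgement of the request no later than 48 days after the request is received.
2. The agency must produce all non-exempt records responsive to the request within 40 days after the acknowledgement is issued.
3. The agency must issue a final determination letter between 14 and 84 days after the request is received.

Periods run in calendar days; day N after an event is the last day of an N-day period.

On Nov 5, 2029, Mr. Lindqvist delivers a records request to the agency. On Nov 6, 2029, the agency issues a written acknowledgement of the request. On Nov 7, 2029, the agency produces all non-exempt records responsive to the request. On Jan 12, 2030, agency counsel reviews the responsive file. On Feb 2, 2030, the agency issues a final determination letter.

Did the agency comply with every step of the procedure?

Step 1 — counting 48 days from Nov 5, 2029 (when the request is received) gives a deadline of Dec 23, 2029; completed Nov 6, 2029, before the deadline.
Step 2 — counting 40 days from Nov 6, 2029 (when the acknowledgement is issued) gives a deadline of Dec 16, 2029; done Nov 7, 2029 — timely.
Step 3 — 14 and 84 days from Nov 5, 2029 (when the request is received) are Nov 19, 2029 and Jan 28, 2030 respectively; done Feb 2, 2030 — 5 days after the window closed.
That is the first point of non-compliance.

No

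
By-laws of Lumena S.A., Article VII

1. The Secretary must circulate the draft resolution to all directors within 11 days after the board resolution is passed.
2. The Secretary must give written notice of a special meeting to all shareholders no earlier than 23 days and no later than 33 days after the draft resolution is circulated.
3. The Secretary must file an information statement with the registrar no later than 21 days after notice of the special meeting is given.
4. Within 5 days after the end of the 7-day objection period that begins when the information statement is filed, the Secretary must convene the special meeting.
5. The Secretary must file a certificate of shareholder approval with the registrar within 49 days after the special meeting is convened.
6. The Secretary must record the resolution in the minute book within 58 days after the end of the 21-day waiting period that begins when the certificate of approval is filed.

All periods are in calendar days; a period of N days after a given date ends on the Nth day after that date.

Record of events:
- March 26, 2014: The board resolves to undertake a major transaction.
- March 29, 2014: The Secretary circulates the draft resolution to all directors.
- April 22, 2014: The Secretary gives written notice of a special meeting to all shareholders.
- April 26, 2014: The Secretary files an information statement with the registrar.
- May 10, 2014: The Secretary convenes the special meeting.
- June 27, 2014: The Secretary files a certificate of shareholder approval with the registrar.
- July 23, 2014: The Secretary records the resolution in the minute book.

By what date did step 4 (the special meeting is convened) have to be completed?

May 8, 2014

The information statement is filed on April 26, 2014; the 7-day objection period therefore ends May 3, 2014, and step 4 runs from that date. 5 days after May 3, 2014 is May 8, 2014.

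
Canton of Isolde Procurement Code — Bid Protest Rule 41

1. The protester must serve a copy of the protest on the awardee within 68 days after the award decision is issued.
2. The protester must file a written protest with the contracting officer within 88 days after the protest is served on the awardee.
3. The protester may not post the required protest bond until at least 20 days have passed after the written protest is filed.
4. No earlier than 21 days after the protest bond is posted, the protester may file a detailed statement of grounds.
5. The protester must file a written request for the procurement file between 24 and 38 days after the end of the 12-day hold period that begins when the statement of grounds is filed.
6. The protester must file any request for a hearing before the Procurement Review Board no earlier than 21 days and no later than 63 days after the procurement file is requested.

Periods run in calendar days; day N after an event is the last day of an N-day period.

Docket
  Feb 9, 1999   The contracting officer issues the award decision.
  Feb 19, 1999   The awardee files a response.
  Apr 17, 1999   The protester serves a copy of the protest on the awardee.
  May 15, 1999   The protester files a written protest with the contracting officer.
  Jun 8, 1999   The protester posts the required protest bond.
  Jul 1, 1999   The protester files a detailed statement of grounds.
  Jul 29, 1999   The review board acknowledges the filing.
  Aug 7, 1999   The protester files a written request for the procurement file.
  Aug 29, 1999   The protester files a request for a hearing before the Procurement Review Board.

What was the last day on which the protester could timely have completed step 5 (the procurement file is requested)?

The statement of grounds is filed on Jul 1, 1999; the 12-day hold period therefore ends Jul 13, 1999, and step 5 runs from that date. The window is 24–38 days after Jul 13, 1999; it closes on Aug 20, 1999.

Aug 20, 1999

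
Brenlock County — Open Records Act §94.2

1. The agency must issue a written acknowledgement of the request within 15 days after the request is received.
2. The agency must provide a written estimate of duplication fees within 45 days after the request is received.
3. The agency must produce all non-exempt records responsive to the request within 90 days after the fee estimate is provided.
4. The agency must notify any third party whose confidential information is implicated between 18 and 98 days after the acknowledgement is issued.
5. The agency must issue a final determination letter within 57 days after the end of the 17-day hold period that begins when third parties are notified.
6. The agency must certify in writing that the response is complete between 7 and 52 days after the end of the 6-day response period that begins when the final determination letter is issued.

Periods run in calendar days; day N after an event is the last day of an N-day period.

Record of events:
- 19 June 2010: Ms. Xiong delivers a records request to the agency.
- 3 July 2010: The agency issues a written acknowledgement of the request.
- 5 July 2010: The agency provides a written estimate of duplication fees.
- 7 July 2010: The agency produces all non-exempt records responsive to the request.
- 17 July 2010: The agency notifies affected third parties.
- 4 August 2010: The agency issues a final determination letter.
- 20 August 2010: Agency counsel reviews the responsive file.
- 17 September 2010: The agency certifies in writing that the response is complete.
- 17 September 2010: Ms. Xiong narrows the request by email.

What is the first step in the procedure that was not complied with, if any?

Step 4

(1) due by 19 June 2010 + 15 days = 4 July 2010; done 3 July 2010 — timely.
(2) due by 19 June 2010 + 45 days = 3 August 2010; 5 July 2010 is within that limit.
(3) due by 5 July 2010 + 90 days = 3 October 2010; completed 7 July 2010, before the deadline.
(4) the permitted window runs from 3 July 2010 + 18 = 21 July 2010 to 3 July 2010 + 98 = 9 October 2010; 17 July 2010 is 4 days too early.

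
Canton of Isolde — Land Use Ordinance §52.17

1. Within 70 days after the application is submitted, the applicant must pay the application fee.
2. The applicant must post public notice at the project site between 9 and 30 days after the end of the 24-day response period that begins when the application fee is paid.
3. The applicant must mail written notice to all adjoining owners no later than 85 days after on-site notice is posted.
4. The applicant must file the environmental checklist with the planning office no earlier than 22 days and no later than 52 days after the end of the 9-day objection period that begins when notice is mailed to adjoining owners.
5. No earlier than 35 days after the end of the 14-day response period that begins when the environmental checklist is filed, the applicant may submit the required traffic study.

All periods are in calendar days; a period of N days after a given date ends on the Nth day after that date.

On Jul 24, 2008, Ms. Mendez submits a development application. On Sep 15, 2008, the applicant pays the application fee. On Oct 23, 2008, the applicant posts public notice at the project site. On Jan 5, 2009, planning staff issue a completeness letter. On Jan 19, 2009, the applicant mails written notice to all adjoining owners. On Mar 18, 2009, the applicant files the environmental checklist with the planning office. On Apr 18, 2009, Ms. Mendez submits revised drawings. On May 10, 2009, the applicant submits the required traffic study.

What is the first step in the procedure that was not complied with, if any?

Step 3

Step 1 — counting 70 days from Jul 24, 2008 (when the application is submitted) gives a deadline of Oct 2, 2008; done Sep 15, 2008 — timely.
Step 2 — 9 and 30 days from Oct 9, 2008 (end of the 24-day response period, which began when the application fee is paid on Sep 15, 2008) are Oct 18, 2008 and Nov 8, 2008 respectively; Oct 23, 2008 falls inside that range.
Step 3 — counting 85 days from Oct 23, 2008 (when on-site notice is posted) gives a deadline of Jan 16, 2009; Jan 19, 2009 misses that deadline by 3 days.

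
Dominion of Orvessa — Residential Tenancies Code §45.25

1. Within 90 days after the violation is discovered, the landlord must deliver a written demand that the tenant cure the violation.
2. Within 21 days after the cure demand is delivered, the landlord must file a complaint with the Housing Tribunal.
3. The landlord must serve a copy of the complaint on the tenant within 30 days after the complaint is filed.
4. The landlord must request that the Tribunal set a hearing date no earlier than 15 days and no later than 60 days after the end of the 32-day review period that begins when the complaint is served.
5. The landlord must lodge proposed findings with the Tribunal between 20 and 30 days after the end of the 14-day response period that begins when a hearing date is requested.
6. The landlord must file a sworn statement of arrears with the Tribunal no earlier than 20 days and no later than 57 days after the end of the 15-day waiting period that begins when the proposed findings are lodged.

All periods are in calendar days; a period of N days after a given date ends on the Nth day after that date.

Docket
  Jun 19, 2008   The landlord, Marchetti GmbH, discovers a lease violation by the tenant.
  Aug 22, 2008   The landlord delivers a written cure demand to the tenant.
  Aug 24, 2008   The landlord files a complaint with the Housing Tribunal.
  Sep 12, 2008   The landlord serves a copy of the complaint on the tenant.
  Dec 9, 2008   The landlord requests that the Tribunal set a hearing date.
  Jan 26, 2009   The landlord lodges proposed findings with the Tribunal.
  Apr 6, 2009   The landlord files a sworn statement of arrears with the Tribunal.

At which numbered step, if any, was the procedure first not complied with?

Step 5

Step 1: 90 days after Jun 19, 2008 (when the violation is discovered) is Sep 17, 2008; Aug 22, 2008 is within that limit.
Step 2: 21 days after Aug 22, 2008 (when the cure demand is delivered) is Sep 12, 2008; Aug 24, 2008 is within that limit.
Step 3: 30 days after Aug 24, 2008 (when the complaint is filed) is Sep 23, 2008; completed Sep 12, 2008, before the deadline.
Step 4: the window is 15–60 days after Oct 14, 2008 (end of the 32-day review period, which began when the complaint is served on Sep 12, 2008), so Oct 29, 2008 through Dec 13, 2008; done Dec 9, 2008 — within the window.
Step 5: the window is 20–30 days after Dec 23, 2008 (end of the 14-day response period, which began when a hearing date is requested on Dec 9, 2008), so Jan 12, 2009 through Jan 22, 2009; done Jan 26, 2009 — 4 days after the window closed.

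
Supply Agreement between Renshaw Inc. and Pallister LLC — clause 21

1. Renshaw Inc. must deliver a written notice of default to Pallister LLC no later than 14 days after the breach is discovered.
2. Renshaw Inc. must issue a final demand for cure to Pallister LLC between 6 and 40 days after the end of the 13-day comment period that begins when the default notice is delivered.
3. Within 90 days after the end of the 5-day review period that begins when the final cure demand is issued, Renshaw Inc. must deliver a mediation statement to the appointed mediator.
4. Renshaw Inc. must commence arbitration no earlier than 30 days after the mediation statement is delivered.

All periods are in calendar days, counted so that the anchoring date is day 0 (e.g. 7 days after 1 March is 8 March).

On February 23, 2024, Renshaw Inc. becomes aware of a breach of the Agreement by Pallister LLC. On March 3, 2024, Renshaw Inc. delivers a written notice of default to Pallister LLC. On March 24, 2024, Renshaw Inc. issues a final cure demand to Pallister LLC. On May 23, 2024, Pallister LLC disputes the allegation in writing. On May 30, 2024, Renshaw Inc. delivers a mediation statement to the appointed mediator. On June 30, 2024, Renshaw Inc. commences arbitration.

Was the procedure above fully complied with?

Yes

(1) due by February 23, 2024 + 14 days = March 8, 2024; March 3, 2024 is within that limit.
(2) the permitted window runs from March 16, 2024 + 6 = March 22, 2024 to March 16, 2024 + 40 = April 25, 2024; done March 24, 2024 — within the window.
(3) due by March 29, 2024 + 90 days = June 27, 2024; completed May 30, 2024, before the deadline.
(4) permitted from May 30, 2024 + 30 days = June 29, 2024 onward; June 30, 2024 is on or after that date.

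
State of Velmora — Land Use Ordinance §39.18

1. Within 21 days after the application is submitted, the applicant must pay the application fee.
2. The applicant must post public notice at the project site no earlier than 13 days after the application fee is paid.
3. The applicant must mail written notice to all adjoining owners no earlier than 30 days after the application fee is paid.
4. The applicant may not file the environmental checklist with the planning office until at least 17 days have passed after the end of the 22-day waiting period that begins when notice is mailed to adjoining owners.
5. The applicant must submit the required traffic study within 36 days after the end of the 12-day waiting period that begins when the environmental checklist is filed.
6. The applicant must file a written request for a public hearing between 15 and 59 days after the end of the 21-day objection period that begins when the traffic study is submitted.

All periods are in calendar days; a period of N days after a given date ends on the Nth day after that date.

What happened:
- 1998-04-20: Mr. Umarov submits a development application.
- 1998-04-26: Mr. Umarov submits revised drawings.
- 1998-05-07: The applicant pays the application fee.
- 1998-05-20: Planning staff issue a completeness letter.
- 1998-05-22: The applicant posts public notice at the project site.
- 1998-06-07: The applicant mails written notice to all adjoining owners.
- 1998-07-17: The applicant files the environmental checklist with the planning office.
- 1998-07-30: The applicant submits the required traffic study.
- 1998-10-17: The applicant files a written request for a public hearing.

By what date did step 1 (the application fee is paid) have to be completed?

Step 1 runs from 1998-04-20, when the application is submitted. 21 days after 1998-04-20 is 1998-05-11.

1998-05-11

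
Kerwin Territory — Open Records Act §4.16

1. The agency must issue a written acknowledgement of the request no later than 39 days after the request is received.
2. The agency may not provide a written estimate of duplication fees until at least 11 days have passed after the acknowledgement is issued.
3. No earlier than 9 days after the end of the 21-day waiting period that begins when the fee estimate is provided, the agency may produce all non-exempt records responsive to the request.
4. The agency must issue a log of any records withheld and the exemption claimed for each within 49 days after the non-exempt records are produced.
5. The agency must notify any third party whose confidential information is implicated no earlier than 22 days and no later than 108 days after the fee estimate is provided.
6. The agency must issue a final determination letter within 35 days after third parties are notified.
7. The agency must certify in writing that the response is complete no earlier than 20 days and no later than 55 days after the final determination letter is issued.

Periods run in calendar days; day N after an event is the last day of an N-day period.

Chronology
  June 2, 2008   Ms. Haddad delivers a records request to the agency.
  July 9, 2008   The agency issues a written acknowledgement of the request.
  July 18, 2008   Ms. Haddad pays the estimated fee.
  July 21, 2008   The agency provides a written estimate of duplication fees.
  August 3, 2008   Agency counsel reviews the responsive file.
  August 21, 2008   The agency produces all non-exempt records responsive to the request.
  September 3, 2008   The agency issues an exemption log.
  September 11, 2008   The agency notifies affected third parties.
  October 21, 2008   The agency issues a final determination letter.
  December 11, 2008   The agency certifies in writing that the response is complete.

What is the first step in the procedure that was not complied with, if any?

Step 6

Step 1 — counting 39 days from June 2, 2008 (when the request is received) gives a deadline of July 11, 2008; July 9, 2008 is within that limit.
Step 2 — must wait 11 days from July 9, 2008 (when the acknowledgement is issued), so not before July 20, 2008; done July 21, 2008, after the minimum wait.
Step 3 — must wait 9 days from August 11, 2008 (end of the 21-day waiting period, which began when the fee estimate is provided on July 21, 2008), so not before August 20, 2008; August 21, 2008 is on or after that date.
Step 4 — counting 49 days from August 21, 2008 (when the non-exempt records are produced) gives a deadline of October 9, 2008; completed September 3, 2008, before the deadline.
Step 5 — 22 and 108 days from July 21, 2008 (when the fee estimate is provided) are August 12, 2008 and November 6, 2008 respectively; done September 11, 2008, which is between those dates.
Step 6 — counting 35 days from September 11, 2008 (when third parties are notified) gives a deadline of October 16, 2008; October 21, 2008 misses that deadline by 5 days.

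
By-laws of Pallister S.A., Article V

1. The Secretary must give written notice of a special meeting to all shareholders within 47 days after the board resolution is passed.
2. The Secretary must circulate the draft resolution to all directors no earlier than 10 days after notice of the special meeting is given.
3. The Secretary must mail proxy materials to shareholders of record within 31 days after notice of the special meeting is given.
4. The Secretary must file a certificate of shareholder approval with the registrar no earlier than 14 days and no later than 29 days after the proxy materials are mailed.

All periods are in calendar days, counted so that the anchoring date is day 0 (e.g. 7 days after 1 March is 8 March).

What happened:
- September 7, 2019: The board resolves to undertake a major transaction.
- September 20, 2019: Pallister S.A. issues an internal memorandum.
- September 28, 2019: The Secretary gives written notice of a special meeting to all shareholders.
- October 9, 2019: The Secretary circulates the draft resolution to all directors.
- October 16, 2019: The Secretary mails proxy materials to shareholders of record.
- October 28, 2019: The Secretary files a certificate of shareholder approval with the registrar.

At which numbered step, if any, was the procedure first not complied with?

Step 4

(1) due by September 7, 2019 + 47 days = October 24, 2019; completed September 28, 2019, before the deadline.
(2) permitted from September 28, 2019 + 10 days = October 8, 2019 onward; October 9, 2019 is on or after that date.
(3) due by September 28, 2019 + 31 days = October 29, 2019; done October 16, 2019 — timely.
(4) the permitted window runs from October 16, 2019 + 14 = October 30, 2019 to October 16, 2019 + 29 = November 14, 2019; October 28, 2019 is 2 days too early.
The analysis stops there.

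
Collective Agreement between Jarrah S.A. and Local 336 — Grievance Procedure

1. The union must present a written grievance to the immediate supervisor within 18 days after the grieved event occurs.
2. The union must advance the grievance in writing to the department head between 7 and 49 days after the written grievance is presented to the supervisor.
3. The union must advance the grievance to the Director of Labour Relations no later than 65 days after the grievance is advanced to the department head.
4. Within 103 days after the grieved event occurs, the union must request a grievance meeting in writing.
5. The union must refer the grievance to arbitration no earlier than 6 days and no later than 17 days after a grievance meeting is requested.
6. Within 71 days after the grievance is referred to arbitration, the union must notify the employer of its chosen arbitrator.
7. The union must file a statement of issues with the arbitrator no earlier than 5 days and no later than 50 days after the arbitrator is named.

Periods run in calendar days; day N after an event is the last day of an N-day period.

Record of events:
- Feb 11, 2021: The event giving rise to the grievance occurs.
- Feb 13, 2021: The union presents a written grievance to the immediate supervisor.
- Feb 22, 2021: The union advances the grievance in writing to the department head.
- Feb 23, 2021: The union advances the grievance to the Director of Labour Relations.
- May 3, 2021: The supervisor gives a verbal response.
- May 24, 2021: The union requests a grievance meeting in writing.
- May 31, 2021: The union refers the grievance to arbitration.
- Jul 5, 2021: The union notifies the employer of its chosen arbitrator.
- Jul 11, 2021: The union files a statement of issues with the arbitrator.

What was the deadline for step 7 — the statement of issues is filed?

Step 7 runs from Jul 5, 2021, when the arbitrator is named. The window is 5–50 days after Jul 5, 2021; it closes on Aug 24, 2021.

Aug 24, 2021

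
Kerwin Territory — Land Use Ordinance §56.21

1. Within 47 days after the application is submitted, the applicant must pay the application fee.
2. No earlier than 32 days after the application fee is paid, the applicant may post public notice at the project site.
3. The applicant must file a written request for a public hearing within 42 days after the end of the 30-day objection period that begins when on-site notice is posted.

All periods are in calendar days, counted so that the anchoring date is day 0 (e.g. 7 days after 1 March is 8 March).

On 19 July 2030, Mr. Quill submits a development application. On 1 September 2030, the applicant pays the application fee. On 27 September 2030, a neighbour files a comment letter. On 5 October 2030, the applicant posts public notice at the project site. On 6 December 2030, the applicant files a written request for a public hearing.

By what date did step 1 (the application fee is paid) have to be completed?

Step 1 runs from 19 July 2030, when the application is submitted. 47 days after 19 July 2030 is 4 September 2030.

4 September 2030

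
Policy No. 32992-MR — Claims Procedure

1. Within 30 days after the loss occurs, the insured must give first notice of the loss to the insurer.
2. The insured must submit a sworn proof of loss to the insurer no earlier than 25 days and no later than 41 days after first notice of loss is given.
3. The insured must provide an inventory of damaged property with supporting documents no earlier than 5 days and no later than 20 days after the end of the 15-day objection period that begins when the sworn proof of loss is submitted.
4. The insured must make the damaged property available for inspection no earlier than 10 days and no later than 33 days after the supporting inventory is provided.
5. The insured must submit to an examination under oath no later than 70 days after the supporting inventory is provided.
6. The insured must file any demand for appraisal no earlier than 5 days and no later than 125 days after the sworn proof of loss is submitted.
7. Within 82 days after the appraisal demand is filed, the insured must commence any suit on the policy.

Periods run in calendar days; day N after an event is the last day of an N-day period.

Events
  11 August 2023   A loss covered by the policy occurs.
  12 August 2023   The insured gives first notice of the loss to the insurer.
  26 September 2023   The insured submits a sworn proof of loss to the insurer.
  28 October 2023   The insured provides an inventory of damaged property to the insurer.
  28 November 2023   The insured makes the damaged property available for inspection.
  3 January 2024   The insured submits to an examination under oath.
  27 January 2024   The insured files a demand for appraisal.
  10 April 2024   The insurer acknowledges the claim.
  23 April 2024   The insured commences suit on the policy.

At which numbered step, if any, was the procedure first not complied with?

Step 1 — counting 30 days from 11 August 2023 (when the loss occurs) gives a deadline of 10 September 2023; done 12 August 2023 — timely.
Step 2 — 25 and 41 days from 12 August 2023 (when first notice of loss is given) are 6 September 2023 and 22 September 2023 respectively; 26 September 2023 is 4 days past the end of the window.

Step 2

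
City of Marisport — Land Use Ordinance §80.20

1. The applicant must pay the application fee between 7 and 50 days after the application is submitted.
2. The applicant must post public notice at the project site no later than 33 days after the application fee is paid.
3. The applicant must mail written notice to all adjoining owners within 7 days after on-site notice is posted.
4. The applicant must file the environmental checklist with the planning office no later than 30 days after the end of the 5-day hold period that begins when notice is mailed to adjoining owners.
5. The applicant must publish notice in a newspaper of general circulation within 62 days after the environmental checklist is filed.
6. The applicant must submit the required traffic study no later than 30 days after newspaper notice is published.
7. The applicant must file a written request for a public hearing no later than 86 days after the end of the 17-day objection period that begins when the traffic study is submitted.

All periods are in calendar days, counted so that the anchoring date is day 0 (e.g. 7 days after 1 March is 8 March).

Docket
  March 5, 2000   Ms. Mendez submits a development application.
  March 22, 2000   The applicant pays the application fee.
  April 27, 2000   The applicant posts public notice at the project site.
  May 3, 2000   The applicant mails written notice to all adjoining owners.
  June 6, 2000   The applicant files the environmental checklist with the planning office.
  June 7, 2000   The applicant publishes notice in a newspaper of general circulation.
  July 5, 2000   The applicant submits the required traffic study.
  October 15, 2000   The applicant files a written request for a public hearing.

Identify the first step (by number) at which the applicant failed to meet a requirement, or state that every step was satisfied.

Step 2

(1) the permitted window runs from March 5, 2000 + 7 = March 12, 2000 to March 5, 2000 + 50 = April 24, 2000; March 22, 2000 falls inside that range.
(2) due by March 22, 2000 + 33 days = April 24, 2000; April 27, 2000 misses that deadline by 3 days.
The analysis stops there.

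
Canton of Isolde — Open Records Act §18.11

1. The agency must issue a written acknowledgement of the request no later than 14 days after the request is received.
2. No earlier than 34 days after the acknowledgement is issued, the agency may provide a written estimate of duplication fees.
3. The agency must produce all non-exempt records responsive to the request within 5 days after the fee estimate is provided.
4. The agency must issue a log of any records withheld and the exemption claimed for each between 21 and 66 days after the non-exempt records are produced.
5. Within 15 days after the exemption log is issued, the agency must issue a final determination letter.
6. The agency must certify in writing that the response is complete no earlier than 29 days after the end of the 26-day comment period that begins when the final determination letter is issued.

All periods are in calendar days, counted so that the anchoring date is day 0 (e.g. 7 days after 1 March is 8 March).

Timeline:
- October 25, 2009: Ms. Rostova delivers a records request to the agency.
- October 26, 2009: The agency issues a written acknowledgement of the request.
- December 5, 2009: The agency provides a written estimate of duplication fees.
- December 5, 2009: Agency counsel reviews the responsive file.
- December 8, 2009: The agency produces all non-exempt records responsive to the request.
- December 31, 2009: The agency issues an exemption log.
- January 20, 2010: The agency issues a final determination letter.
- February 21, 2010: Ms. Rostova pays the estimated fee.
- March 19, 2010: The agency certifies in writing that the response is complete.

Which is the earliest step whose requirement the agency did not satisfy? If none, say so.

Step 1 — counting 14 days from October 25, 2009 (when the request is received) gives a deadline of November 8, 2009; October 26, 2009 is within that limit.
Step 2 — must wait 34 days from October 26, 2009 (when the acknowledgement is issued), so not before November 29, 2009; December 5, 2009 is on or after that date.
Step 3 — counting 5 days from December 5, 2009 (when the fee estimate is provided) gives a deadline of December 10, 2009; completed December 8, 2009, before the deadline.
Step 4 — 21 and 66 days from December 8, 2009 (when the non-exempt records are produced) are December 29, 2009 and February 12, 2010 respectively; December 31, 2009 falls inside that range.
Step 5 — counting 15 days from December 31, 2009 (when the exemption log is issued) gives a deadline of January 15, 2010; January 20, 2010 misses that deadline by 5 days.
That is the first point of non-compliance.

Step 5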